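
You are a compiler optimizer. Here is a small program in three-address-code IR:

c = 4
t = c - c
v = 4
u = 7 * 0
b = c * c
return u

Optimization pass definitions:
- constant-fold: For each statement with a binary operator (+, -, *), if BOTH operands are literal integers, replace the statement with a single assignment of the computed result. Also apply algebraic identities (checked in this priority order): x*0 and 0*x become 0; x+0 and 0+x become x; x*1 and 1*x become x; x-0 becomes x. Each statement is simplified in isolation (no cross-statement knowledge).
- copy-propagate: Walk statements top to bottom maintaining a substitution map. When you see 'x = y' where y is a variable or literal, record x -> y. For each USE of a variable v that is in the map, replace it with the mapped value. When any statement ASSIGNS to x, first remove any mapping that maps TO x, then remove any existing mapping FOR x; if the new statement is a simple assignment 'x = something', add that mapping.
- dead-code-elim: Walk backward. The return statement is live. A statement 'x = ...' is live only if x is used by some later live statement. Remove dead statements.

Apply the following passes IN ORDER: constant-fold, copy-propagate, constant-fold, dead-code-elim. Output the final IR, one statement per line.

Answer: return 0

Derivation:
Initial IR:
  c = 4
  t = c - c
  v = 4
  u = 7 * 0
  b = c * c
  return u
After constant-fold (6 stmts):
  c = 4
  t = c - c
  v = 4
  u = 0
  b = c * c
  return u
After copy-propagate (6 stmts):
  c = 4
  t = 4 - 4
  v = 4
  u = 0
  b = 4 * 4
  return 0
After constant-fold (6 stmts):
  c = 4
  t = 0
  v = 4
  u = 0
  b = 16
  return 0
After dead-code-elim (1 stmts):
  return 0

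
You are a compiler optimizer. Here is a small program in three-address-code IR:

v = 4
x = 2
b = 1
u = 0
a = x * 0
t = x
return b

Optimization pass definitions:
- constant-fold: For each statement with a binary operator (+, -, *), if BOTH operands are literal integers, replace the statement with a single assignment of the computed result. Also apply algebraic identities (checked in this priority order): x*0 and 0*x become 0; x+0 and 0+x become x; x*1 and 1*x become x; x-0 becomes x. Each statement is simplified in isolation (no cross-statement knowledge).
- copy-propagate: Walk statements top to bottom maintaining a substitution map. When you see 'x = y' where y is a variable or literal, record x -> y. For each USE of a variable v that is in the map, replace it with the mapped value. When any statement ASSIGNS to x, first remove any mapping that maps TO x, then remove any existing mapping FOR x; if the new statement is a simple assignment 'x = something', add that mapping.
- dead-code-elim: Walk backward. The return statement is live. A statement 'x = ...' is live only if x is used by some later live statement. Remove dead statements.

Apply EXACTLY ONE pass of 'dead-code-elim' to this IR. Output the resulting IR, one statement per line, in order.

Applying dead-code-elim statement-by-statement:
  [7] return b  -> KEEP (return); live=['b']
  [6] t = x  -> DEAD (t not live)
  [5] a = x * 0  -> DEAD (a not live)
  [4] u = 0  -> DEAD (u not live)
  [3] b = 1  -> KEEP; live=[]
  [2] x = 2  -> DEAD (x not live)
  [1] v = 4  -> DEAD (v not live)
Result (2 stmts):
  b = 1
  return b

Answer: b = 1
return b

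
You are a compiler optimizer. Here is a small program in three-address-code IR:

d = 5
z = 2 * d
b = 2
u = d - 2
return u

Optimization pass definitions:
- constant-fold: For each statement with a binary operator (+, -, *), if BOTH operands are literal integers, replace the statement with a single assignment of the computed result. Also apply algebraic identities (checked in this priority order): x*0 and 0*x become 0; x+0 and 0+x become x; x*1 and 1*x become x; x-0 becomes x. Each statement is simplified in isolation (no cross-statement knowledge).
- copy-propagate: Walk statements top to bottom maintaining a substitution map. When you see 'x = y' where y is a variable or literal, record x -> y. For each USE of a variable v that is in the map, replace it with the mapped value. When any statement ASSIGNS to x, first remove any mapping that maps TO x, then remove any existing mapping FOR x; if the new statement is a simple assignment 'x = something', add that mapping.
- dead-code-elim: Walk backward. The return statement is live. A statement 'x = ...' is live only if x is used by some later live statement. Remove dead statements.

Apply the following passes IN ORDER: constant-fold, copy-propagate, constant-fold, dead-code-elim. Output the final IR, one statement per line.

Initial IR:
  d = 5
  z = 2 * d
  b = 2
  u = d - 2
  return u
After constant-fold (5 stmts):
  d = 5
  z = 2 * d
  b = 2
  u = d - 2
  return u
After copy-propagate (5 stmts):
  d = 5
  z = 2 * 5
  b = 2
  u = 5 - 2
  return u
After constant-fold (5 stmts):
  d = 5
  z = 10
  b = 2
  u = 3
  return u
After dead-code-elim (2 stmts):
  u = 3
  return u

Answer: u = 3
return u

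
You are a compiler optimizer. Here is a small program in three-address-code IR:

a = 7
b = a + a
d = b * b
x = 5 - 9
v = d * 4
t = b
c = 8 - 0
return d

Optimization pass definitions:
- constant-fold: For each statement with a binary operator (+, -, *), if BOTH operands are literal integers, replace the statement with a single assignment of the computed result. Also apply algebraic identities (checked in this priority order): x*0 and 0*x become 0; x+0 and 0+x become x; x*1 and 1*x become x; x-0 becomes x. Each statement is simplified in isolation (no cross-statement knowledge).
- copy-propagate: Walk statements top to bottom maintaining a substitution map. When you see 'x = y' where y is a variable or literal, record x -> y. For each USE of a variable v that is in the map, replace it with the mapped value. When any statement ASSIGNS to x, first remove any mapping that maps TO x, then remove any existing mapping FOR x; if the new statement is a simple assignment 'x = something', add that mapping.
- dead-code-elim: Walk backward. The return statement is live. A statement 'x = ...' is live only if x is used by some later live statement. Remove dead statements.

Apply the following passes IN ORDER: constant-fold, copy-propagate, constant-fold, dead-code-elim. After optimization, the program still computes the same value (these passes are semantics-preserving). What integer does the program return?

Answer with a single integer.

Initial IR:
  a = 7
  b = a + a
  d = b * b
  x = 5 - 9
  v = d * 4
  t = b
  c = 8 - 0
  return d
After constant-fold (8 stmts):
  a = 7
  b = a + a
  d = b * b
  x = -4
  v = d * 4
  t = b
  c = 8
  return d
After copy-propagate (8 stmts):
  a = 7
  b = 7 + 7
  d = b * b
  x = -4
  v = d * 4
  t = b
  c = 8
  return d
After constant-fold (8 stmts):
  a = 7
  b = 14
  d = b * b
  x = -4
  v = d * 4
  t = b
  c = 8
  return d
After dead-code-elim (3 stmts):
  b = 14
  d = b * b
  return d
Evaluate:
  a = 7  =>  a = 7
  b = a + a  =>  b = 14
  d = b * b  =>  d = 196
  x = 5 - 9  =>  x = -4
  v = d * 4  =>  v = 784
  t = b  =>  t = 14
  c = 8 - 0  =>  c = 8
  return d = 196

Answer: 196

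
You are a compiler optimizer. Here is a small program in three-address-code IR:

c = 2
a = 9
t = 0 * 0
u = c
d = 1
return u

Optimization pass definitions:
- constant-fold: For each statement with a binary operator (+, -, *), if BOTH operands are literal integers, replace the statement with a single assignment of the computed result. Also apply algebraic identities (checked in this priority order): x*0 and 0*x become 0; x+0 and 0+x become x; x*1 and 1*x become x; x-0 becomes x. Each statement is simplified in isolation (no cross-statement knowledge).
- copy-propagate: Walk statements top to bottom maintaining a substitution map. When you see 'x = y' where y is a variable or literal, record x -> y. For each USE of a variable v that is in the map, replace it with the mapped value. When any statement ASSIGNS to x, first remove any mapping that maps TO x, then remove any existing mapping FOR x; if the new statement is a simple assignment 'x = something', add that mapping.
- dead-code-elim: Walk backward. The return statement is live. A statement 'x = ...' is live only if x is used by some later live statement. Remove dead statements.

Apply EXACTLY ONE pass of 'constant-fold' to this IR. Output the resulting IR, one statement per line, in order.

Answer: c = 2
a = 9
t = 0
u = c
d = 1
return u

Derivation:
Applying constant-fold statement-by-statement:
  [1] c = 2  (unchanged)
  [2] a = 9  (unchanged)
  [3] t = 0 * 0  -> t = 0
  [4] u = c  (unchanged)
  [5] d = 1  (unchanged)
  [6] return u  (unchanged)
Result (6 stmts):
  c = 2
  a = 9
  t = 0
  u = c
  d = 1
  return u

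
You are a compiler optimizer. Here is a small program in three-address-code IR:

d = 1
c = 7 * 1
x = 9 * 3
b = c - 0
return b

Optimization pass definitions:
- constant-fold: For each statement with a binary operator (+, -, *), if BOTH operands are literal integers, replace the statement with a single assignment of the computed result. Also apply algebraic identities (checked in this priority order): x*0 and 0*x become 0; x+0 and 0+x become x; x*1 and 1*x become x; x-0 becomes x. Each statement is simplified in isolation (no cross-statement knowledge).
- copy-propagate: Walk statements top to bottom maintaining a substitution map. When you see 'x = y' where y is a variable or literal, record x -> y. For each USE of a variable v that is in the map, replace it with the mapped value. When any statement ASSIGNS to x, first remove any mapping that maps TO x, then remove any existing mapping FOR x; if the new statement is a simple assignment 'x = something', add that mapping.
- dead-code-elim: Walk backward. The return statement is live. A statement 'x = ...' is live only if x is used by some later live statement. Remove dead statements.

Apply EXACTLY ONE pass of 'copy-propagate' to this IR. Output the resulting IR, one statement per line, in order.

Answer: d = 1
c = 7 * 1
x = 9 * 3
b = c - 0
return b

Derivation:
Applying copy-propagate statement-by-statement:
  [1] d = 1  (unchanged)
  [2] c = 7 * 1  (unchanged)
  [3] x = 9 * 3  (unchanged)
  [4] b = c - 0  (unchanged)
  [5] return b  (unchanged)
Result (5 stmts):
  d = 1
  c = 7 * 1
  x = 9 * 3
  b = c - 0
  return b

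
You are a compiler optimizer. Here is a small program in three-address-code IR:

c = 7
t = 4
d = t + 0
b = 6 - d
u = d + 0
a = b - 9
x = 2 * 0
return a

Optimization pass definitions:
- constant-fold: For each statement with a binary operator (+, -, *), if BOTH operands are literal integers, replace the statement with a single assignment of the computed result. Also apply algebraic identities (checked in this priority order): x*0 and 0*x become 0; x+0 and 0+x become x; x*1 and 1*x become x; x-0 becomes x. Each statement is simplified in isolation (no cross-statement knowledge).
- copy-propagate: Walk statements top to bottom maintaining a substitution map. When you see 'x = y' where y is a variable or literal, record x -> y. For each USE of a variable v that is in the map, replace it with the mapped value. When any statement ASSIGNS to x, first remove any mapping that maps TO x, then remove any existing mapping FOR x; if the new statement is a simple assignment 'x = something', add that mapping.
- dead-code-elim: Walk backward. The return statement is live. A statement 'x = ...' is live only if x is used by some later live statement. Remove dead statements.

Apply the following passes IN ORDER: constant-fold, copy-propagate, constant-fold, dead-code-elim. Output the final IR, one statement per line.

Answer: b = 2
a = b - 9
return a

Derivation:
Initial IR:
  c = 7
  t = 4
  d = t + 0
  b = 6 - d
  u = d + 0
  a = b - 9
  x = 2 * 0
  return a
After constant-fold (8 stmts):
  c = 7
  t = 4
  d = t
  b = 6 - d
  u = d
  a = b - 9
  x = 0
  return a
After copy-propagate (8 stmts):
  c = 7
  t = 4
  d = 4
  b = 6 - 4
  u = 4
  a = b - 9
  x = 0
  return a
After constant-fold (8 stmts):
  c = 7
  t = 4
  d = 4
  b = 2
  u = 4
  a = b - 9
  x = 0
  return a
After dead-code-elim (3 stmts):
  b = 2
  a = b - 9
  return a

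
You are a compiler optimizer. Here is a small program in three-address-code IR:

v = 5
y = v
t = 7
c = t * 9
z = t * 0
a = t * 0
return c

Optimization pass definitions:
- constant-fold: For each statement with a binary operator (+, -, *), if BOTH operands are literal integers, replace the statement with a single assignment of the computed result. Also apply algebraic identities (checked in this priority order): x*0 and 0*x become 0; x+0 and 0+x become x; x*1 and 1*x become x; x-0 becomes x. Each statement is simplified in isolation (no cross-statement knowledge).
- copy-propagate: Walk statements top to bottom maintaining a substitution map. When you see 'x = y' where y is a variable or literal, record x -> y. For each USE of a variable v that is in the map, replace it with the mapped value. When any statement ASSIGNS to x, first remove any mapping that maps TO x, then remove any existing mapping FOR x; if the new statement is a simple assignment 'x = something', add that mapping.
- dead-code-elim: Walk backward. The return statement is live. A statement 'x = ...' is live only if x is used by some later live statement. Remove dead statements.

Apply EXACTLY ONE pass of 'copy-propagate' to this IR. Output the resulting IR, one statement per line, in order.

Applying copy-propagate statement-by-statement:
  [1] v = 5  (unchanged)
  [2] y = v  -> y = 5
  [3] t = 7  (unchanged)
  [4] c = t * 9  -> c = 7 * 9
  [5] z = t * 0  -> z = 7 * 0
  [6] a = t * 0  -> a = 7 * 0
  [7] return c  (unchanged)
Result (7 stmts):
  v = 5
  y = 5
  t = 7
  c = 7 * 9
  z = 7 * 0
  a = 7 * 0
  return c

Answer: v = 5
y = 5
t = 7
c = 7 * 9
z = 7 * 0
a = 7 * 0
return c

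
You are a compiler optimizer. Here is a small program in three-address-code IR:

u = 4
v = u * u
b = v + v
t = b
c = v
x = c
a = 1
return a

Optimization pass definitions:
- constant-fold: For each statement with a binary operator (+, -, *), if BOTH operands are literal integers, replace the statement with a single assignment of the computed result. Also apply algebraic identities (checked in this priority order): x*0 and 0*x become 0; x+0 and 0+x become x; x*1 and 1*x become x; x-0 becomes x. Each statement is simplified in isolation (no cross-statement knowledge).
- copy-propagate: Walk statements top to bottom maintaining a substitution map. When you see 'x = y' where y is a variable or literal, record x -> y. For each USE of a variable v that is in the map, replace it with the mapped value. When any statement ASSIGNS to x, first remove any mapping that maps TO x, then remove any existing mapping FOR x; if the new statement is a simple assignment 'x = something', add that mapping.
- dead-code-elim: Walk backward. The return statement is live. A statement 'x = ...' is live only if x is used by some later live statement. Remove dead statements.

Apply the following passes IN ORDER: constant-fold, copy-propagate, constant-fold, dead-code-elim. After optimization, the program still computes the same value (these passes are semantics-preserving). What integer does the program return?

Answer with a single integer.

Answer: 1

Derivation:
Initial IR:
  u = 4
  v = u * u
  b = v + v
  t = b
  c = v
  x = c
  a = 1
  return a
After constant-fold (8 stmts):
  u = 4
  v = u * u
  b = v + v
  t = b
  c = v
  x = c
  a = 1
  return a
After copy-propagate (8 stmts):
  u = 4
  v = 4 * 4
  b = v + v
  t = b
  c = v
  x = v
  a = 1
  return 1
After constant-fold (8 stmts):
  u = 4
  v = 16
  b = v + v
  t = b
  c = v
  x = v
  a = 1
  return 1
After dead-code-elim (1 stmts):
  return 1
Evaluate:
  u = 4  =>  u = 4
  v = u * u  =>  v = 16
  b = v + v  =>  b = 32
  t = b  =>  t = 32
  c = v  =>  c = 16
  x = c  =>  x = 16
  a = 1  =>  a = 1
  return a = 1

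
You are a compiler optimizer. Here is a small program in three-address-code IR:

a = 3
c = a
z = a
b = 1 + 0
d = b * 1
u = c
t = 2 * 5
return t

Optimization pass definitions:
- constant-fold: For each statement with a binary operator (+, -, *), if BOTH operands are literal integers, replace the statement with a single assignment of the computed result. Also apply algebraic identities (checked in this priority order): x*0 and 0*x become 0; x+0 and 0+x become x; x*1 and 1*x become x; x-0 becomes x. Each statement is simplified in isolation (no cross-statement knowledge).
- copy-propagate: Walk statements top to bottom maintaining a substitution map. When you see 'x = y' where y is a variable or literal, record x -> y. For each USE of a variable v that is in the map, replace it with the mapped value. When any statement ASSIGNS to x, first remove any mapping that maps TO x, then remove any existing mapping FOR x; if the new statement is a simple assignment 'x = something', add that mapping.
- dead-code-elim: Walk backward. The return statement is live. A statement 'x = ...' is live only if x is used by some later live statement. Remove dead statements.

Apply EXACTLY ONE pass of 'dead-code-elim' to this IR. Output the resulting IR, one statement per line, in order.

Applying dead-code-elim statement-by-statement:
  [8] return t  -> KEEP (return); live=['t']
  [7] t = 2 * 5  -> KEEP; live=[]
  [6] u = c  -> DEAD (u not live)
  [5] d = b * 1  -> DEAD (d not live)
  [4] b = 1 + 0  -> DEAD (b not live)
  [3] z = a  -> DEAD (z not live)
  [2] c = a  -> DEAD (c not live)
  [1] a = 3  -> DEAD (a not live)
Result (2 stmts):
  t = 2 * 5
  return t

Answer: t = 2 * 5
return t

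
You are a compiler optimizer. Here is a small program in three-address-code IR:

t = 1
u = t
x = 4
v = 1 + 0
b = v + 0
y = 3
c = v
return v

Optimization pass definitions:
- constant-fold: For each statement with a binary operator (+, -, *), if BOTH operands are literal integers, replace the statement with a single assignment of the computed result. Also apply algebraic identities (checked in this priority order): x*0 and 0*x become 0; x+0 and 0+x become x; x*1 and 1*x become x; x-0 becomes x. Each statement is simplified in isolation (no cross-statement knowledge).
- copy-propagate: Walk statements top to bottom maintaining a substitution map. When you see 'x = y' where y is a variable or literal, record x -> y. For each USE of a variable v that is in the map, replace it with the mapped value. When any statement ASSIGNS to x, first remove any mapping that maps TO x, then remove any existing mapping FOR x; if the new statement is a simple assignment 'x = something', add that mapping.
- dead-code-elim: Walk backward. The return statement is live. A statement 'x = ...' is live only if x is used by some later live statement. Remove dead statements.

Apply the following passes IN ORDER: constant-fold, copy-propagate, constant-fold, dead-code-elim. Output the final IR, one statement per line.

Answer: return 1

Derivation:
Initial IR:
  t = 1
  u = t
  x = 4
  v = 1 + 0
  b = v + 0
  y = 3
  c = v
  return v
After constant-fold (8 stmts):
  t = 1
  u = t
  x = 4
  v = 1
  b = v
  y = 3
  c = v
  return v
After copy-propagate (8 stmts):
  t = 1
  u = 1
  x = 4
  v = 1
  b = 1
  y = 3
  c = 1
  return 1
After constant-fold (8 stmts):
  t = 1
  u = 1
  x = 4
  v = 1
  b = 1
  y = 3
  c = 1
  return 1
After dead-code-elim (1 stmts):
  return 1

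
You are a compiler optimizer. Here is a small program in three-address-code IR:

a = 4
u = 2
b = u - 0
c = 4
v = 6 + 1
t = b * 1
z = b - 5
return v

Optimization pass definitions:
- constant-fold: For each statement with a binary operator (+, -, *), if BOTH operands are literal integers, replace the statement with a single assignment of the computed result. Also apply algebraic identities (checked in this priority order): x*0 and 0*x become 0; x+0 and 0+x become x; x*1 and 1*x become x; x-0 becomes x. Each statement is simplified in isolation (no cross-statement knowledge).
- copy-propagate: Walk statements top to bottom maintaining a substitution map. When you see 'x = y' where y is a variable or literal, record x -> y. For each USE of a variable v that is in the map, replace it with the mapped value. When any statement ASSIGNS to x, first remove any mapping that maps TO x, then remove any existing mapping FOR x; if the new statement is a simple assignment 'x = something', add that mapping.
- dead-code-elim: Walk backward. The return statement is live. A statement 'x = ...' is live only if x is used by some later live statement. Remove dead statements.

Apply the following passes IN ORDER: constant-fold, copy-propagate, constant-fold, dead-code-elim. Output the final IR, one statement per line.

Initial IR:
  a = 4
  u = 2
  b = u - 0
  c = 4
  v = 6 + 1
  t = b * 1
  z = b - 5
  return v
After constant-fold (8 stmts):
  a = 4
  u = 2
  b = u
  c = 4
  v = 7
  t = b
  z = b - 5
  return v
After copy-propagate (8 stmts):
  a = 4
  u = 2
  b = 2
  c = 4
  v = 7
  t = 2
  z = 2 - 5
  return 7
After constant-fold (8 stmts):
  a = 4
  u = 2
  b = 2
  c = 4
  v = 7
  t = 2
  z = -3
  return 7
After dead-code-elim (1 stmts):
  return 7

Answer: return 7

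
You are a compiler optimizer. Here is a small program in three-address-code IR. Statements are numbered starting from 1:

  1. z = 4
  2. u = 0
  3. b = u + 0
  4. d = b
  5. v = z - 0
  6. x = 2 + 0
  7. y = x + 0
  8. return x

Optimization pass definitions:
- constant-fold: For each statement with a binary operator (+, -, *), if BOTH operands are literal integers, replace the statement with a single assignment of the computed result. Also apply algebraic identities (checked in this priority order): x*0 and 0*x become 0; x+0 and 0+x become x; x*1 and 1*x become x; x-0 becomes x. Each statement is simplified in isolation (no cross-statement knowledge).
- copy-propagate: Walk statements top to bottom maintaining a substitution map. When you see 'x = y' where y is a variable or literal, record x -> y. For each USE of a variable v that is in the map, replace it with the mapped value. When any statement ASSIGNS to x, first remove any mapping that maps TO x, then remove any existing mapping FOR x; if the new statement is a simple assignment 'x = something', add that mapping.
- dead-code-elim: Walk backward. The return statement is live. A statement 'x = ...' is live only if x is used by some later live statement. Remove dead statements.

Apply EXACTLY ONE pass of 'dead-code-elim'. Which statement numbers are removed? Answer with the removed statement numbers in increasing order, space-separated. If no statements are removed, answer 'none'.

Answer: 1 2 3 4 5 7

Derivation:
Backward liveness scan:
Stmt 1 'z = 4': DEAD (z not in live set [])
Stmt 2 'u = 0': DEAD (u not in live set [])
Stmt 3 'b = u + 0': DEAD (b not in live set [])
Stmt 4 'd = b': DEAD (d not in live set [])
Stmt 5 'v = z - 0': DEAD (v not in live set [])
Stmt 6 'x = 2 + 0': KEEP (x is live); live-in = []
Stmt 7 'y = x + 0': DEAD (y not in live set ['x'])
Stmt 8 'return x': KEEP (return); live-in = ['x']
Removed statement numbers: [1, 2, 3, 4, 5, 7]
Surviving IR:
  x = 2 + 0
  return x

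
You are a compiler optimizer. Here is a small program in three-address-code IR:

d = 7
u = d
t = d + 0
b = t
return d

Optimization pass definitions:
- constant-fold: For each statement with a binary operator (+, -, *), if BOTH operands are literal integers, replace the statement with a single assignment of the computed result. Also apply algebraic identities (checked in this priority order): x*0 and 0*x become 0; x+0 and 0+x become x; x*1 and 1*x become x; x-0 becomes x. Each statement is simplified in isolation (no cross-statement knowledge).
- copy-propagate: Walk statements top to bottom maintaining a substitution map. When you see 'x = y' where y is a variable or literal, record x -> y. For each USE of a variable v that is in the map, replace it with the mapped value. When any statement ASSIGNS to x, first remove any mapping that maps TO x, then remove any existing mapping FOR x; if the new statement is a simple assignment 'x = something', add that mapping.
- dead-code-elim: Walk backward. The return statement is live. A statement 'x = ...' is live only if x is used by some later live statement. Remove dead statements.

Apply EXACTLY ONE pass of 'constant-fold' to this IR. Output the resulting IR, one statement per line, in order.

Answer: d = 7
u = d
t = d
b = t
return d

Derivation:
Applying constant-fold statement-by-statement:
  [1] d = 7  (unchanged)
  [2] u = d  (unchanged)
  [3] t = d + 0  -> t = d
  [4] b = t  (unchanged)
  [5] return d  (unchanged)
Result (5 stmts):
  d = 7
  u = d
  t = d
  b = t
  return d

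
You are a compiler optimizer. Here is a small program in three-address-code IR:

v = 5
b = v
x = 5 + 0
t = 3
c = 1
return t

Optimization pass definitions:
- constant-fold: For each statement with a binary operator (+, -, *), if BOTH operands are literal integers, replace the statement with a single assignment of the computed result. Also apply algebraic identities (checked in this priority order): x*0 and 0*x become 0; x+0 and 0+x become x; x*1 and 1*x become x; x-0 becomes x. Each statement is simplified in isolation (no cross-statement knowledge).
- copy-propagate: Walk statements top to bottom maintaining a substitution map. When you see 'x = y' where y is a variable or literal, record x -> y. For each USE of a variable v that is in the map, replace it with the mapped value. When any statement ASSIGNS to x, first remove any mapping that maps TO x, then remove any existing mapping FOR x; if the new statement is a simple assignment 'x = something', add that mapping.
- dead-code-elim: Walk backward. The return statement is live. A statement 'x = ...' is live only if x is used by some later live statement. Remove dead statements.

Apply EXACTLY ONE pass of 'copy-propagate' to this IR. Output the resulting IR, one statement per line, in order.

Applying copy-propagate statement-by-statement:
  [1] v = 5  (unchanged)
  [2] b = v  -> b = 5
  [3] x = 5 + 0  (unchanged)
  [4] t = 3  (unchanged)
  [5] c = 1  (unchanged)
  [6] return t  -> return 3
Result (6 stmts):
  v = 5
  b = 5
  x = 5 + 0
  t = 3
  c = 1
  return 3

Answer: v = 5
b = 5
x = 5 + 0
t = 3
c = 1
return 3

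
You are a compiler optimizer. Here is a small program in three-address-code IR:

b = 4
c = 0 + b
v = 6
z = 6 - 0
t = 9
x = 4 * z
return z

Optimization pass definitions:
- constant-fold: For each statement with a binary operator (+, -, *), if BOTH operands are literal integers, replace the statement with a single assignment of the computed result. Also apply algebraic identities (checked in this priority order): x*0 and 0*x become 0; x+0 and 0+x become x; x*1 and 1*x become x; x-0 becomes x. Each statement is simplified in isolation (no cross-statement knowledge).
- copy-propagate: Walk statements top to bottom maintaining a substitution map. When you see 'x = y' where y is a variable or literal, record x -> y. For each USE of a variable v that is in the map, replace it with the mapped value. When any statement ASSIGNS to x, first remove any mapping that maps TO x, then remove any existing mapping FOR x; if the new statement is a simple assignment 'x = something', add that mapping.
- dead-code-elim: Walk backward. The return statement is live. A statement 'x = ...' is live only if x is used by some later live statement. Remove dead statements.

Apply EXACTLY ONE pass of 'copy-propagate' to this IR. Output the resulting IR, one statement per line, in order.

Answer: b = 4
c = 0 + 4
v = 6
z = 6 - 0
t = 9
x = 4 * z
return z

Derivation:
Applying copy-propagate statement-by-statement:
  [1] b = 4  (unchanged)
  [2] c = 0 + b  -> c = 0 + 4
  [3] v = 6  (unchanged)
  [4] z = 6 - 0  (unchanged)
  [5] t = 9  (unchanged)
  [6] x = 4 * z  (unchanged)
  [7] return z  (unchanged)
Result (7 stmts):
  b = 4
  c = 0 + 4
  v = 6
  z = 6 - 0
  t = 9
  x = 4 * z
  return z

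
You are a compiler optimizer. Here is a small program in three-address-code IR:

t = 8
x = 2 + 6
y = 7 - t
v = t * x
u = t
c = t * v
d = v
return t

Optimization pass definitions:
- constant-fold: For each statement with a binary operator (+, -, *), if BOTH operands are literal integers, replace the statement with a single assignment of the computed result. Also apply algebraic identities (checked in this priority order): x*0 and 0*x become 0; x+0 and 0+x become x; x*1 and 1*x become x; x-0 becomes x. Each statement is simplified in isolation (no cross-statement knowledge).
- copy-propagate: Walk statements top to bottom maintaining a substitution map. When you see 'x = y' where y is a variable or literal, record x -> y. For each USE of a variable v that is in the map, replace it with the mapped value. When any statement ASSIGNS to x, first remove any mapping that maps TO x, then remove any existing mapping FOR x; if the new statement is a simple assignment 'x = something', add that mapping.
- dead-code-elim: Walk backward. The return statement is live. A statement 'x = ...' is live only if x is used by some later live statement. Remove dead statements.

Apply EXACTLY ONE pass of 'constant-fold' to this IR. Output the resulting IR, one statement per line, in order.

Applying constant-fold statement-by-statement:
  [1] t = 8  (unchanged)
  [2] x = 2 + 6  -> x = 8
  [3] y = 7 - t  (unchanged)
  [4] v = t * x  (unchanged)
  [5] u = t  (unchanged)
  [6] c = t * v  (unchanged)
  [7] d = v  (unchanged)
  [8] return t  (unchanged)
Result (8 stmts):
  t = 8
  x = 8
  y = 7 - t
  v = t * x
  u = t
  c = t * v
  d = v
  return t

Answer: t = 8
x = 8
y = 7 - t
v = t * x
u = t
c = t * v
d = v
return t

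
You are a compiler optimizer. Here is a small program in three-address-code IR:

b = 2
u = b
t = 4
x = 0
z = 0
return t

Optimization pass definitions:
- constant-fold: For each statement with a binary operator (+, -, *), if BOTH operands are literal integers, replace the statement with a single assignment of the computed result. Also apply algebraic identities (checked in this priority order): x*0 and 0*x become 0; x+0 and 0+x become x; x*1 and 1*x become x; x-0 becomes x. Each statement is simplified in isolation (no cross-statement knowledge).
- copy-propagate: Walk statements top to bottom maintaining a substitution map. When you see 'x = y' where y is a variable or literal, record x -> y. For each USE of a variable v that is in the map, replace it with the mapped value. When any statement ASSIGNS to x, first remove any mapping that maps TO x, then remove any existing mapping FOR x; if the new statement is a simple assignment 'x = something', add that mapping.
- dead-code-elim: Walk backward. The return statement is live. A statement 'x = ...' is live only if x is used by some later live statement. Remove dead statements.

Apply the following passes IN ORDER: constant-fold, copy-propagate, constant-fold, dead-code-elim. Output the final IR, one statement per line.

Initial IR:
  b = 2
  u = b
  t = 4
  x = 0
  z = 0
  return t
After constant-fold (6 stmts):
  b = 2
  u = b
  t = 4
  x = 0
  z = 0
  return t
After copy-propagate (6 stmts):
  b = 2
  u = 2
  t = 4
  x = 0
  z = 0
  return 4
After constant-fold (6 stmts):
  b = 2
  u = 2
  t = 4
  x = 0
  z = 0
  return 4
After dead-code-elim (1 stmts):
  return 4

Answer: return 4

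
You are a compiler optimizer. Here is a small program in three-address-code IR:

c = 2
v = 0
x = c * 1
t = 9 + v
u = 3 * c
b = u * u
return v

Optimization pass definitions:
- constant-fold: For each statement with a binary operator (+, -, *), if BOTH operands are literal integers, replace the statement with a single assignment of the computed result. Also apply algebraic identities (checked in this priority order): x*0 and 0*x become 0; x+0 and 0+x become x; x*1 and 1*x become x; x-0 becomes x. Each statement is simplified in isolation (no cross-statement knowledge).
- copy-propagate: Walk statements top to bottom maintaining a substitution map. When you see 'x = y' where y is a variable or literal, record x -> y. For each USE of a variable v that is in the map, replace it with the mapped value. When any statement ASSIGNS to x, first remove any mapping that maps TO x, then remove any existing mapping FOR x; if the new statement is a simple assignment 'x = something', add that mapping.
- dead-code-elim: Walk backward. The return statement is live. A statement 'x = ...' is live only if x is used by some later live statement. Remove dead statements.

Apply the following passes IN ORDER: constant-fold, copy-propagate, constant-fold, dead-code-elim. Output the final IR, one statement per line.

Answer: return 0

Derivation:
Initial IR:
  c = 2
  v = 0
  x = c * 1
  t = 9 + v
  u = 3 * c
  b = u * u
  return v
After constant-fold (7 stmts):
  c = 2
  v = 0
  x = c
  t = 9 + v
  u = 3 * c
  b = u * u
  return v
After copy-propagate (7 stmts):
  c = 2
  v = 0
  x = 2
  t = 9 + 0
  u = 3 * 2
  b = u * u
  return 0
After constant-fold (7 stmts):
  c = 2
  v = 0
  x = 2
  t = 9
  u = 6
  b = u * u
  return 0
After dead-code-elim (1 stmts):
  return 0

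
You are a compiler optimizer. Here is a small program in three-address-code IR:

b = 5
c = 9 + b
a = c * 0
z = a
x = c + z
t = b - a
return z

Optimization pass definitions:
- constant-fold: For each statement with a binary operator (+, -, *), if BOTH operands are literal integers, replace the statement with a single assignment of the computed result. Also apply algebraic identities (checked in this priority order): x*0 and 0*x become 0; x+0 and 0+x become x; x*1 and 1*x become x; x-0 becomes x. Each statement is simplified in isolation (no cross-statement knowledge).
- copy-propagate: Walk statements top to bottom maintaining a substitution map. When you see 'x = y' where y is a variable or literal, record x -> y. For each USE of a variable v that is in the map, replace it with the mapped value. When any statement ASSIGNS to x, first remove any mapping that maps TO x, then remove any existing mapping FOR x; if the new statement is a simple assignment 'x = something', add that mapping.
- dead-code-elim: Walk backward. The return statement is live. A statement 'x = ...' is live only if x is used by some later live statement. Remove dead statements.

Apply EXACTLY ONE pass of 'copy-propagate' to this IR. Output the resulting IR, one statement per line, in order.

Applying copy-propagate statement-by-statement:
  [1] b = 5  (unchanged)
  [2] c = 9 + b  -> c = 9 + 5
  [3] a = c * 0  (unchanged)
  [4] z = a  (unchanged)
  [5] x = c + z  -> x = c + a
  [6] t = b - a  -> t = 5 - a
  [7] return z  -> return a
Result (7 stmts):
  b = 5
  c = 9 + 5
  a = c * 0
  z = a
  x = c + a
  t = 5 - a
  return a

Answer: b = 5
c = 9 + 5
a = c * 0
z = a
x = c + a
t = 5 - a
return a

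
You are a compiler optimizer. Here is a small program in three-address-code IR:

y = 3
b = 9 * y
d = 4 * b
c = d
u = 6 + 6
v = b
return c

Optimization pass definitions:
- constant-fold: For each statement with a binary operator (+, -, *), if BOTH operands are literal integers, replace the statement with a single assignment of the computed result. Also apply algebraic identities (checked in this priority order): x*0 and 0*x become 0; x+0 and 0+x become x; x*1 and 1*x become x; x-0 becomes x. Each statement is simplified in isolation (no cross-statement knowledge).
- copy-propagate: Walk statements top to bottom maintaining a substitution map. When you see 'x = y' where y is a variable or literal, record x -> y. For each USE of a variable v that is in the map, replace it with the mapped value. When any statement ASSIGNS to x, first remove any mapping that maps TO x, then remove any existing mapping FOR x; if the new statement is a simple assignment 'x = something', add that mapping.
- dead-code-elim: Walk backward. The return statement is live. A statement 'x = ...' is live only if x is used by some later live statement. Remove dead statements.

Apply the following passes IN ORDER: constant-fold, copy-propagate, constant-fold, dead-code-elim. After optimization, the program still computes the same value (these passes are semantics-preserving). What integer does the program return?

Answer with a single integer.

Answer: 108

Derivation:
Initial IR:
  y = 3
  b = 9 * y
  d = 4 * b
  c = d
  u = 6 + 6
  v = b
  return c
After constant-fold (7 stmts):
  y = 3
  b = 9 * y
  d = 4 * b
  c = d
  u = 12
  v = b
  return c
After copy-propagate (7 stmts):
  y = 3
  b = 9 * 3
  d = 4 * b
  c = d
  u = 12
  v = b
  return d
After constant-fold (7 stmts):
  y = 3
  b = 27
  d = 4 * b
  c = d
  u = 12
  v = b
  return d
After dead-code-elim (3 stmts):
  b = 27
  d = 4 * b
  return d
Evaluate:
  y = 3  =>  y = 3
  b = 9 * y  =>  b = 27
  d = 4 * b  =>  d = 108
  c = d  =>  c = 108
  u = 6 + 6  =>  u = 12
  v = b  =>  v = 27
  return c = 108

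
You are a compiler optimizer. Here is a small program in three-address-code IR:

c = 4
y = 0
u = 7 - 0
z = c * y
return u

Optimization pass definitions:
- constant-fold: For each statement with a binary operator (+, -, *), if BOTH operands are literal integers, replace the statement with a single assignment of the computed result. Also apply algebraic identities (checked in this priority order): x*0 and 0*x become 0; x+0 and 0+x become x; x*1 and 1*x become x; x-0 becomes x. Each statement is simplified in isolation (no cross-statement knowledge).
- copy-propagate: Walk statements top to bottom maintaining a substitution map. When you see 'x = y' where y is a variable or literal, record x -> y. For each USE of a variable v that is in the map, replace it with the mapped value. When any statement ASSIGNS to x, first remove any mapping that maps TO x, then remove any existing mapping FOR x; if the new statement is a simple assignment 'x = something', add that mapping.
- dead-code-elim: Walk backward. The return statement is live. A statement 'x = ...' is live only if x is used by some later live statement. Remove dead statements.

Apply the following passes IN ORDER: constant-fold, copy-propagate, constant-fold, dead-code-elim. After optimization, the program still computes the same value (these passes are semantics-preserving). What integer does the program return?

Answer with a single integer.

Answer: 7

Derivation:
Initial IR:
  c = 4
  y = 0
  u = 7 - 0
  z = c * y
  return u
After constant-fold (5 stmts):
  c = 4
  y = 0
  u = 7
  z = c * y
  return u
After copy-propagate (5 stmts):
  c = 4
  y = 0
  u = 7
  z = 4 * 0
  return 7
After constant-fold (5 stmts):
  c = 4
  y = 0
  u = 7
  z = 0
  return 7
After dead-code-elim (1 stmts):
  return 7
Evaluate:
  c = 4  =>  c = 4
  y = 0  =>  y = 0
  u = 7 - 0  =>  u = 7
  z = c * y  =>  z = 0
  return u = 7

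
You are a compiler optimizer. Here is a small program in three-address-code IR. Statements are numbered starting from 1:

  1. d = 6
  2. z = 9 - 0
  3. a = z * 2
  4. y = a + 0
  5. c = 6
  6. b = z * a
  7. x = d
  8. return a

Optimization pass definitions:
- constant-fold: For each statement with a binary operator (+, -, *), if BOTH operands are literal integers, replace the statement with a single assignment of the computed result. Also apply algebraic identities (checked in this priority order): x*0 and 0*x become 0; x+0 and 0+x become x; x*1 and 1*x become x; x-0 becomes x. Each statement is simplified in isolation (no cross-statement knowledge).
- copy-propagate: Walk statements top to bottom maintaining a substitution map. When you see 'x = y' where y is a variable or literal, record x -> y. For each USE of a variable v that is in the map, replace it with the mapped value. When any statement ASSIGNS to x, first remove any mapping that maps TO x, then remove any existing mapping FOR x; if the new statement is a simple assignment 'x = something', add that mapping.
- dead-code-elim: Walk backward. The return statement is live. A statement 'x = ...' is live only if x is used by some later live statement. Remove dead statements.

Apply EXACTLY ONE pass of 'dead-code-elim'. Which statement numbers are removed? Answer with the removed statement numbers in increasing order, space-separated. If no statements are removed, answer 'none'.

Answer: 1 4 5 6 7

Derivation:
Backward liveness scan:
Stmt 1 'd = 6': DEAD (d not in live set [])
Stmt 2 'z = 9 - 0': KEEP (z is live); live-in = []
Stmt 3 'a = z * 2': KEEP (a is live); live-in = ['z']
Stmt 4 'y = a + 0': DEAD (y not in live set ['a'])
Stmt 5 'c = 6': DEAD (c not in live set ['a'])
Stmt 6 'b = z * a': DEAD (b not in live set ['a'])
Stmt 7 'x = d': DEAD (x not in live set ['a'])
Stmt 8 'return a': KEEP (return); live-in = ['a']
Removed statement numbers: [1, 4, 5, 6, 7]
Surviving IR:
  z = 9 - 0
  a = z * 2
  return a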